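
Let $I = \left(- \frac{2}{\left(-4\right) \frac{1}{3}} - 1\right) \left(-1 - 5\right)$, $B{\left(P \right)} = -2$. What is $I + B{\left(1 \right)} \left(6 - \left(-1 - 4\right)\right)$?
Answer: $-25$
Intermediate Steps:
$I = -3$ ($I = \left(- \frac{2}{\left(-4\right) \frac{1}{3}} - 1\right) \left(-6\right) = \left(- \frac{2}{- \frac{4}{3}} - 1\right) \left(-6\right) = \left(\left(-2\right) \left(- \frac{3}{4}\right) - 1\right) \left(-6\right) = \left(\frac{3}{2} - 1\right) \left(-6\right) = \frac{1}{2} \left(-6\right) = -3$)
$I + B{\left(1 \right)} \left(6 - \left(-1 - 4\right)\right) = -3 - 2 \left(6 - \left(-1 - 4\right)\right) = -3 - 2 \left(6 - -5\right) = -3 - 2 \left(6 + 5\right) = -3 - 22 = -25$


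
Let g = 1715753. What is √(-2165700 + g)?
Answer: I*√449947 ≈ 670.78*I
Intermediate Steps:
√(-2165700 + g) = √(-2165700 + 1715753) = √(-449947) = I*√449947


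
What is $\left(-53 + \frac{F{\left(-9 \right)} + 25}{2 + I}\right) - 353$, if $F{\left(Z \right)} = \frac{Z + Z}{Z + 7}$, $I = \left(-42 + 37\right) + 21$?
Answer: $- \frac{3637}{9} \approx -404.11$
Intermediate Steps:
$I = 16$ ($I = -5 + 21 = 16$)
$F{\left(Z \right)} = \frac{2 Z}{7 + Z}$
$\left(-53 + \frac{F{\left(-9 \right)} + 25}{2 + I}\right) - 353 = \left(-53 + \frac{2 \left(-9\right) \frac{1}{7 - 9} + 25}{2 + 16}\right) - 353 = \left(-53 + \frac{2 \left(-9\right) \frac{1}{-2} + 25}{18}\right) - 353 = \left(-53 + \left(2 \left(-9\right) \left(- \frac{1}{2}\right) + 25\right) \frac{1}{18}\right) - 353 = \left(-53 + \left(9 + 25\right) \frac{1}{18}\right) - 353 = \left(-53 + 34 \cdot \frac{1}{18}\right) - 353 = \left(-53 + \frac{17}{9}\right) - 353 = - \frac{460}{9} - 353 = - \frac{3637}{9}$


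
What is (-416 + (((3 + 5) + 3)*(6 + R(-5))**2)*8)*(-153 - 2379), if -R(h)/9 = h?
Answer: -578491104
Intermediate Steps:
R(h) = -9*h
(-416 + (((3 + 5) + 3)*(6 + R(-5))**2)*8)*(-153 - 2379) = (-416 + (((3 + 5) + 3)*(6 - 9*(-5))**2)*8)*(-153 - 2379) = (-416 + ((8 + 3)*(6 + 45)**2)*8)*(-2532) = (-416 + (11*51**2)*8)*(-2532) = (-416 + (11*2601)*8)*(-2532) = (-416 + 28611*8)*(-2532) = (-416 + 228888)*(-2532) = 228472*(-2532) = -578491104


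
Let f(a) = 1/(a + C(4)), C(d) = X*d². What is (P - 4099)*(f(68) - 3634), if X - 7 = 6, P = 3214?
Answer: 295879985/92 ≈ 3.2161e+6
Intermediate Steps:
X = 13 (X = 7 + 6 = 13)
C(d) = 13*d²
f(a) = 1/(208 + a) (f(a) = 1/(a + 13*4²) = 1/(a + 13*16) = 1/(a + 208) = 1/(208 + a))
(P - 4099)*(f(68) - 3634) = (3214 - 4099)*(1/(208 + 68) - 3634) = -885*(1/276 - 3634) = -885*(-1002983/276) = 295879985/92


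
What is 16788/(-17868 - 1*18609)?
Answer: -5596/12159 ≈ -0.46024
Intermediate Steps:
16788/(-17868 - 1*18609) = 16788/(-17868 - 18609) = 16788/(-36477) = 16788*(-1/36477) = -5596/12159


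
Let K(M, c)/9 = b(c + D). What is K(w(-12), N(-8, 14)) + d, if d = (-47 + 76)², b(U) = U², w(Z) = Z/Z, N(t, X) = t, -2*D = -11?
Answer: 3589/4 ≈ 897.25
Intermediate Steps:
D = 11/2 (D = -½*(-11) = 11/2 ≈ 5.5000)
w(Z) = 1
d = 841 (d = 29² = 841)
K(M, c) = 9*(11/2 + c)² (K(M, c) = 9*(c + 11/2)² = 9*(11/2 + c)²)
K(w(-12), N(-8, 14)) + d = 9*(11 + 2*(-8))²/4 + 841 = 9*(11 - 16)²/4 + 841 = (9/4)*(-5)² + 841 = (9/4)*25 + 841 = 225/4 + 841 = 3589/4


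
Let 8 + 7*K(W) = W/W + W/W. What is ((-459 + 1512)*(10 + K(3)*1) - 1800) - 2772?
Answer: 35388/7 ≈ 5055.4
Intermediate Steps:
K(W) = -6/7 (K(W) = -8/7 + (W/W + W/W)/7 = -8/7 + (1 + 1)/7 = -8/7 + (⅐)*2 = -8/7 + 2/7 = -6/7)
((-459 + 1512)*(10 + K(3)*1) - 1800) - 2772 = ((-459 + 1512)*(10 - 6/7*1) - 1800) - 2772 = (1053*(10 - 6/7) - 1800) - 2772 = (1053*(64/7) - 1800) - 2772 = (67392/7 - 1800) - 2772 = 54792/7 - 2772 = 35388/7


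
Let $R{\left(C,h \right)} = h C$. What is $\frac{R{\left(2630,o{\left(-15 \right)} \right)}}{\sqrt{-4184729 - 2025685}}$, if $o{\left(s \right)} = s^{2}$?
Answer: $- \frac{98625 i \sqrt{690046}}{345023} \approx - 237.45 i$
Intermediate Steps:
$R{\left(C,h \right)} = C h$
$\frac{R{\left(2630,o{\left(-15 \right)} \right)}}{\sqrt{-4184729 - 2025685}} = \frac{2630 \left(-15\right)^{2}}{\sqrt{-4184729 - 2025685}} = \frac{2630 \cdot 225}{\sqrt{-6210414}} = \frac{591750}{3 i \sqrt{690046}} = 591750 \left(- \frac{i \sqrt{690046}}{2070138}\right) = - \frac{98625 i \sqrt{690046}}{345023}$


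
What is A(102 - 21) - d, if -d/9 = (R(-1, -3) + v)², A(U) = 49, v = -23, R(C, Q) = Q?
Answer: 6133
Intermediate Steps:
d = -6084 (d = -9*(-3 - 23)² = -9*(-26)² = -9*676 = -6084)
A(102 - 21) - d = 49 - 1*(-6084) = 49 + 6084 = 6133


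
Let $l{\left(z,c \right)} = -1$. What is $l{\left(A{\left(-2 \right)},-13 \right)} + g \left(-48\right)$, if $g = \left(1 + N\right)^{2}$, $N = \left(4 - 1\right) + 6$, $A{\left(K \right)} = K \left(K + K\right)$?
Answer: $-4801$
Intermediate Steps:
$A{\left(K \right)} = 2 K^{2}$ ($A{\left(K \right)} = K 2 K = 2 K^{2}$)
$N = 9$ ($N = 3 + 6 = 9$)
$g = 100$ ($g = \left(1 + 9\right)^{2} = 10^{2} = 100$)
$l{\left(A{\left(-2 \right)},-13 \right)} + g \left(-48\right) = -1 + 100 \left(-48\right) = -1 - 4800 = -4801$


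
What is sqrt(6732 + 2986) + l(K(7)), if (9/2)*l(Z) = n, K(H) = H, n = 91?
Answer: 182/9 + sqrt(9718) ≈ 118.80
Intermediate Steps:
l(Z) = 182/9 (l(Z) = (2/9)*91 = 182/9)
sqrt(6732 + 2986) + l(K(7)) = sqrt(6732 + 2986) + 182/9 = sqrt(9718) + 182/9 = 182/9 + sqrt(9718)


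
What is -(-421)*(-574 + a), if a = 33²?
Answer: 216815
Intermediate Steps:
a = 1089
-(-421)*(-574 + a) = -(-421)*(-574 + 1089) = -(-421)*515 = -1*(-216815) = 216815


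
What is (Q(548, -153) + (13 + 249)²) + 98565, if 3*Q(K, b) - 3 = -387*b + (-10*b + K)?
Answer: 562919/3 ≈ 1.8764e+5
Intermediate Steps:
Q(K, b) = 1 - 397*b/3 + K/3 (Q(K, b) = 1 + (-387*b + (-10*b + K))/3 = 1 + (-387*b + (K - 10*b))/3 = 1 + (K - 397*b)/3 = 1 + (-397*b/3 + K/3) = 1 - 397*b/3 + K/3)
(Q(548, -153) + (13 + 249)²) + 98565 = ((1 - 397/3*(-153) + (⅓)*548) + (13 + 249)²) + 98565 = ((1 + 20247 + 548/3) + 262²) + 98565 = (61292/3 + 68644) + 98565 = 267224/3 + 98565 = 562919/3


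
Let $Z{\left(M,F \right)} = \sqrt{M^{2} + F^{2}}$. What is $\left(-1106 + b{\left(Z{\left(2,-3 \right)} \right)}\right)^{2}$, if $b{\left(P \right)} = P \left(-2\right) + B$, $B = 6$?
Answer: $1210052 + 4400 \sqrt{13} \approx 1.2259 \cdot 10^{6}$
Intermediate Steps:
$Z{\left(M,F \right)} = \sqrt{F^{2} + M^{2}}$
$b{\left(P \right)} = 6 - 2 P$ ($b{\left(P \right)} = P \left(-2\right) + 6 = - 2 P + 6 = 6 - 2 P$)
$\left(-1106 + b{\left(Z{\left(2,-3 \right)} \right)}\right)^{2} = \left(-1106 + \left(6 - 2 \sqrt{\left(-3\right)^{2} + 2^{2}}\right)\right)^{2} = \left(-1106 + \left(6 - 2 \sqrt{9 + 4}\right)\right)^{2} = \left(-1106 + \left(6 - 2 \sqrt{13}\right)\right)^{2} = \left(-1100 - 2 \sqrt{13}\right)^{2}$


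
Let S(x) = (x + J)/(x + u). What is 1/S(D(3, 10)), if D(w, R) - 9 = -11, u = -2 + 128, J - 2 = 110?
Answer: 62/55 ≈ 1.1273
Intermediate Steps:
J = 112 (J = 2 + 110 = 112)
u = 126
D(w, R) = -2 (D(w, R) = 9 - 11 = -2)
S(x) = (112 + x)/(126 + x) (S(x) = (x + 112)/(x + 126) = (112 + x)/(126 + x))
1/S(D(3, 10)) = 1/((112 - 2)/(126 - 2)) = 1/(110/124) = 1/((1/124)*110) = 1/(55/62) = 62/55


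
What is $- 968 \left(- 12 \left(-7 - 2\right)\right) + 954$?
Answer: $-103590$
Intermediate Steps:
$- 968 \left(- 12 \left(-7 - 2\right)\right) + 954 = - 968 \left(\left(-12\right) \left(-9\right)\right) + 954 = \left(-968\right) 108 + 954 = -104544 + 954 = -103590$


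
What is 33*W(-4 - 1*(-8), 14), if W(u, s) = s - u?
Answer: 330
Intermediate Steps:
33*W(-4 - 1*(-8), 14) = 33*(14 - (-4 - 1*(-8))) = 33*(14 - (-4 + 8)) = 33*(14 - 1*4) = 33*(14 - 4) = 33*10 = 330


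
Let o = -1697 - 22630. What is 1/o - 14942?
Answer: -363494035/24327 ≈ -14942.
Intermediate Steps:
o = -24327
1/o - 14942 = 1/(-24327) - 14942 = -1/24327 - 14942 = -363494035/24327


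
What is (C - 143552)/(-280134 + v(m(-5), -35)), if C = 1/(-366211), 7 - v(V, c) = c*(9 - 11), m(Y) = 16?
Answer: 17523440491/34203741189 ≈ 0.51233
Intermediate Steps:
v(V, c) = 7 + 2*c (v(V, c) = 7 - c*(9 - 11) = 7 - c*(-2) = 7 - (-2)*c = 7 + 2*c)
C = -1/366211 ≈ -2.7307e-6
(C - 143552)/(-280134 + v(m(-5), -35)) = (-1/366211 - 143552)/(-280134 + (7 + 2*(-35))) = -52570321473/(366211*(-280134 + (7 - 70))) = -52570321473/(366211*(-280134 - 63)) = -52570321473/366211/(-280197) = -52570321473/366211*(-1/280197) = 17523440491/34203741189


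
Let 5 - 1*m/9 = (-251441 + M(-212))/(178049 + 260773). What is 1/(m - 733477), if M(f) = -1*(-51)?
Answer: -24379/17880213033 ≈ -1.3635e-6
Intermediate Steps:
M(f) = 51
m = 1222750/24379 (m = 45 - 9*(-251441 + 51)/(178049 + 260773) = 45 - (-2262510)/438822 = 45 - 9*(-125695/219411) = 45 + 125695/24379 = 1222750/24379 ≈ 50.156)
1/(m - 733477) = 1/(1222750/24379 - 733477) = 1/(-17880213033/24379) = -24379/17880213033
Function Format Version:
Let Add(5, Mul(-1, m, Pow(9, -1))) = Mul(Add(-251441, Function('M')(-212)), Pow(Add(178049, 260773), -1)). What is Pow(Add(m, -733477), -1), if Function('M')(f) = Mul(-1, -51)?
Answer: Rational(-24379, 17880213033) ≈ -1.3635e-6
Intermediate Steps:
Function('M')(f) = 51
m = Rational(1222750, 24379) (m = Add(45, Mul(-9, Mul(Add(-251441, 51), Pow(Add(178049, 260773), -1)))) = Add(45, Mul(-9, Mul(-251390, Pow(438822, -1)))) = Add(45, Mul(-9, Mul(-251390, Rational(1, 438822)))) = Add(45, Mul(-9, Rational(-125695, 219411))) = Add(45, Rational(125695, 24379)) = Rational(1222750, 24379) ≈ 50.156)
Pow(Add(m, -733477), -1) = Pow(Add(Rational(1222750, 24379), -733477), -1) = Pow(Rational(-17880213033, 24379), -1) = Rational(-24379, 17880213033)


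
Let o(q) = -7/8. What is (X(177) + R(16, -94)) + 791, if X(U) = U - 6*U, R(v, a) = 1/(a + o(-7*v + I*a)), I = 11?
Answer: -71354/759 ≈ -94.010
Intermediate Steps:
o(q) = -7/8 (o(q) = -7*1/8 = -7/8)
R(v, a) = 1/(-7/8 + a) (R(v, a) = 1/(a - 7/8) = 1/(-7/8 + a))
X(U) = -5*U
(X(177) + R(16, -94)) + 791 = (-5*177 + 8/(-7 + 8*(-94))) + 791 = (-885 + 8/(-7 - 752)) + 791 = (-885 + 8/(-759)) + 791 = (-885 + 8*(-1/759)) + 791 = (-885 - 8/759) + 791 = -671723/759 + 791 = -71354/759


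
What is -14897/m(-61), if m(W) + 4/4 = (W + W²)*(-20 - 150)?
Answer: 14897/622201 ≈ 0.023942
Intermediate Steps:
m(W) = -1 - 170*W - 170*W² (m(W) = -1 + (W + W²)*(-20 - 150) = -1 + (W + W²)*(-170) = -1 + (-170*W - 170*W²) = -1 - 170*W - 170*W²)
-14897/m(-61) = -14897/(-1 - 170*(-61) - 170*(-61)²) = -14897/(-1 + 10370 - 170*3721) = -14897/(-1 + 10370 - 632570) = -14897/(-622201) = -14897*(-1/622201) = 14897/622201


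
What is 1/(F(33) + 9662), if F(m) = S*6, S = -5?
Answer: 1/9632 ≈ 0.00010382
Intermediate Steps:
F(m) = -30 (F(m) = -5*6 = -30)
1/(F(33) + 9662) = 1/(-30 + 9662) = 1/9632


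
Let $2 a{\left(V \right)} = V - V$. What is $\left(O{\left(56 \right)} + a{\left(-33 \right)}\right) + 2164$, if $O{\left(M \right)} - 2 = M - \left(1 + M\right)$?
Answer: $2165$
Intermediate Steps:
$O{\left(M \right)} = 1$ ($O{\left(M \right)} = 2 + \left(M - \left(1 + M\right)\right) = 2 - 1 = 1$)
$a{\left(V \right)} = 0$ ($a{\left(V \right)} = \frac{V - V}{2} = \frac{1}{2} \cdot 0 = 0$)
$\left(O{\left(56 \right)} + a{\left(-33 \right)}\right) + 2164 = \left(1 + 0\right) + 2164 = 1 + 2164 = 2165$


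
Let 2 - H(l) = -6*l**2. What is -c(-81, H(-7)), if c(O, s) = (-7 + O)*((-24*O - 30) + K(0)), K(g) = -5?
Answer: 167992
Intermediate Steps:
H(l) = 2 + 6*l**2 (H(l) = 2 - (-6)*l**2 = 2 + 6*l**2)
c(O, s) = (-35 - 24*O)*(-7 + O) (c(O, s) = (-7 + O)*((-24*O - 30) - 5) = (-7 + O)*((-30 - 24*O) - 5) = (-7 + O)*(-35 - 24*O) = (-35 - 24*O)*(-7 + O))
-c(-81, H(-7)) = -(245 - 24*(-81)**2 + 133*(-81)) = -(245 - 24*6561 - 10773) = -(245 - 157464 - 10773) = -1*(-167992) = 167992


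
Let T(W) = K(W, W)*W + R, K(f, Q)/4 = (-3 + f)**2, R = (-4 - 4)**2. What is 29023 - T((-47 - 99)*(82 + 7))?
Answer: 8779890368743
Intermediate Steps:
R = 64 (R = (-8)**2 = 64)
K(f, Q) = 4*(-3 + f)**2
T(W) = 64 + 4*W*(-3 + W)**2 (T(W) = (4*(-3 + W)**2)*W + 64 = 4*W*(-3 + W)**2 + 64 = 64 + 4*W*(-3 + W)**2)
29023 - T((-47 - 99)*(82 + 7)) = 29023 - (64 + 4*((-47 - 99)*(82 + 7))*(-3 + (-47 - 99)*(82 + 7))**2) = 29023 - (64 + 4*(-146*89)*(-3 - 146*89)**2) = 29023 - (64 + 4*(-12994)*(-3 - 12994)**2) = 29023 - (64 + 4*(-12994)*(-12997)**2) = 29023 - (64 + 4*(-12994)*168922009) = 29023 - (64 - 8779890339784) = 29023 - 1*(-8779890339720) = 29023 + 8779890339720 = 8779890368743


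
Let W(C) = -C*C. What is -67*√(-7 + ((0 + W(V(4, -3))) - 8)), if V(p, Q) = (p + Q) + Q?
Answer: -67*I*√19 ≈ -292.05*I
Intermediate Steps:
V(p, Q) = p + 2*Q (V(p, Q) = (Q + p) + Q = p + 2*Q)
W(C) = -C²
-67*√(-7 + ((0 + W(V(4, -3))) - 8)) = -67*√(-7 + ((0 - (4 + 2*(-3))²) - 8)) = -67*√(-7 + ((0 - (4 - 6)²) - 8)) = -67*√(-7 + ((0 - 1*(-2)²) - 8)) = -67*√(-7 + ((0 - 1*4) - 8)) = -67*√(-7 + ((0 - 4) - 8)) = -67*√(-7 + (-4 - 8)) = -67*√(-7 - 12) = -67*I*√19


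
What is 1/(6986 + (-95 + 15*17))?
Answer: 1/7146 ≈ 0.00013994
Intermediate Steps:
1/(6986 + (-95 + 15*17)) = 1/(6986 + (-95 + 255)) = 1/(6986 + 160) = 1/7146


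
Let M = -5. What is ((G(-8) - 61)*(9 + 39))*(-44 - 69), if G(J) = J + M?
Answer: 401376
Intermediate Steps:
G(J) = -5 + J (G(J) = J - 5 = -5 + J)
((G(-8) - 61)*(9 + 39))*(-44 - 69) = (((-5 - 8) - 61)*(9 + 39))*(-44 - 69) = ((-13 - 61)*48)*(-113) = -74*48*(-113) = -3552*(-113) = 401376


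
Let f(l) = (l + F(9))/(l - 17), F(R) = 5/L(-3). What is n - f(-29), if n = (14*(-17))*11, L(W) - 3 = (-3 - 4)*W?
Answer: -2890963/1104 ≈ -2618.6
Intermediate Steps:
L(W) = 3 - 7*W (L(W) = 3 + (-3 - 4)*W = 3 - 7*W)
n = -2618 (n = -238*11 = -2618)
F(R) = 5/24 (F(R) = 5/(3 - 7*(-3)) = 5/(3 + 21) = 5/24)
f(l) = (5/24 + l)/(-17 + l) (f(l) = (l + 5/24)/(l - 17) = (5/24 + l)/(-17 + l))
n - f(-29) = -2618 - (5/24 - 29)/(-17 - 29) = -2618 - (-691)/((-46)*24) = -2618 - (-1)*(-691)/(46*24) = -2618 - 1*691/1104 = -2618 - 691/1104 = -2890963/1104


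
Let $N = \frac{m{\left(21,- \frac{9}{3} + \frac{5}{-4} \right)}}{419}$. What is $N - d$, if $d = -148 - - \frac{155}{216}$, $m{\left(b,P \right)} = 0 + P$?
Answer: $\frac{13328729}{90504} \approx 147.27$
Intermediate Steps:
$m{\left(b,P \right)} = P$
$d = - \frac{31813}{216}$ ($d = -148 - \left(-155\right) \frac{1}{216} = -148 - - \frac{155}{216} = -148 + \frac{155}{216} = - \frac{31813}{216} \approx -147.28$)
$N = - \frac{17}{1676}$ ($N = \frac{- \frac{9}{3} + \frac{5}{-4}}{419} = \left(\left(-9\right) \frac{1}{3} + 5 \left(- \frac{1}{4}\right)\right) \frac{1}{419} = \left(-3 - \frac{5}{4}\right) \frac{1}{419} = \left(- \frac{17}{4}\right) \frac{1}{419} = - \frac{17}{1676} \approx -0.010143$)
$N - d = - \frac{17}{1676} - - \frac{31813}{216} = - \frac{17}{1676} + \frac{31813}{216} = \frac{13328729}{90504}$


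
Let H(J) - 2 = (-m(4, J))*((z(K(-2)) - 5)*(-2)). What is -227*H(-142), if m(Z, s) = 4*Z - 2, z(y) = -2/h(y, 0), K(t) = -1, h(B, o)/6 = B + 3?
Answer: 97156/3 ≈ 32385.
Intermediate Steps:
h(B, o) = 18 + 6*B (h(B, o) = 6*(B + 3) = 6*(3 + B) = 18 + 6*B)
z(y) = -2/(18 + 6*y)
m(Z, s) = -2 + 4*Z
H(J) = -428/3 (H(J) = 2 + (-(-2 + 4*4))*((-1/(9 + 3*(-1)) - 5)*(-2)) = 2 + (-(-2 + 16))*((-1/(9 - 3) - 5)*(-2)) = 2 + (-1*14)*((-1/6 - 5)*(-2)) = 2 - 14*(-1*⅙ - 5)*(-2) = 2 - 14*(-⅙ - 5)*(-2) = 2 - (-217)*(-2)/3 = 2 - 14*31/3 = 2 - 434/3 = -428/3)
-227*H(-142) = -227*(-428/3) = 97156/3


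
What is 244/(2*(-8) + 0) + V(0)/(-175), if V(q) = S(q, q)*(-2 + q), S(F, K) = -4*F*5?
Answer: -61/4 ≈ -15.250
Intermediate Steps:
S(F, K) = -20*F
V(q) = -20*q*(-2 + q) (V(q) = (-20*q)*(-2 + q) = -20*q*(-2 + q))
244/(2*(-8) + 0) + V(0)/(-175) = 244/(2*(-8) + 0) + (20*0*(2 - 1*0))/(-175) = 244/(-16 + 0) + (20*0*(2 + 0))*(-1/175) = 244/(-16) + (20*0*2)*(-1/175) = 244*(-1/16) + 0*(-1/175) = -61/4 + 0 = -61/4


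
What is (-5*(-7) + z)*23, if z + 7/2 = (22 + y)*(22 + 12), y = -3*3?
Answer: 21781/2 ≈ 10891.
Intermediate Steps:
y = -9
z = 877/2 (z = -7/2 + (22 - 9)*(22 + 12) = -7/2 + 13*34 = -7/2 + 442 = 877/2 ≈ 438.50)
(-5*(-7) + z)*23 = (-5*(-7) + 877/2)*23 = (35 + 877/2)*23 = (947/2)*23 = 21781/2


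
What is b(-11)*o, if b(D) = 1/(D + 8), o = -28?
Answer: 28/3 ≈ 9.3333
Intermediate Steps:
b(D) = 1/(8 + D)
b(-11)*o = -28/(8 - 11) = -28/(-3) = -⅓*(-28) = 28/3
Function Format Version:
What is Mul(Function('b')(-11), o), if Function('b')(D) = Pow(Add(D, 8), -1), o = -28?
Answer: Rational(28, 3) ≈ 9.3333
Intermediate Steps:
Function('b')(D) = Pow(Add(8, D), -1)
Mul(Function('b')(-11), o) = Mul(Pow(Add(8, -11), -1), -28) = Mul(Pow(-3, -1), -28) = Mul(Rational(-1, 3), -28) = Rational(28, 3)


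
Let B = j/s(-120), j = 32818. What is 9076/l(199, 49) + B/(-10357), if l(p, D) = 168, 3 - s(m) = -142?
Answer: 3406126429/63074130 ≈ 54.002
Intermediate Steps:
s(m) = 145 (s(m) = 3 - 1*(-142) = 3 + 142 = 145)
B = 32818/145 ≈ 226.33
9076/l(199, 49) + B/(-10357) = 9076/168 + (32818/145)/(-10357) = 9076*(1/168) + (32818/145)*(-1/10357) = 2269/42 - 32818/1501765 = 3406126429/63074130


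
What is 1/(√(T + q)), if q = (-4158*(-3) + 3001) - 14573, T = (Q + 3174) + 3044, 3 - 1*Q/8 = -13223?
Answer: √7058/28232 ≈ 0.0029758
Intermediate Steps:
Q = 105808 (Q = 24 - 8*(-13223) = 24 + 105784 = 105808)
T = 112026 (T = (105808 + 3174) + 3044 = 108982 + 3044 = 112026)
q = 902 (q = (12474 + 3001) - 14573 = 15475 - 14573 = 902)
1/(√(T + q)) = 1/(√(112026 + 902)) = 1/(√112928) = 1/(4*√7058) = √7058/28232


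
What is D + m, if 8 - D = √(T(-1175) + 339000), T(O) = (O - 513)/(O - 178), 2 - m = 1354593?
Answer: -1354583 - 4*√38786170929/1353 ≈ -1.3552e+6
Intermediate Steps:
m = -1354591 (m = 2 - 1*1354593 = 2 - 1354593 = -1354591)
T(O) = (-513 + O)/(-178 + O)
D = 8 - 4*√38786170929/1353 (D = 8 - √((-513 - 1175)/(-178 - 1175) + 339000) = 8 - √(-1688/(-1353) + 339000) = 8 - √(-1/1353*(-1688) + 339000) = 8 - √(1688/1353 + 339000) = 8 - √(458668688/1353) = 8 - 4*√38786170929/1353 ≈ -574.24)
D + m = (8 - 4*√38786170929/1353) - 1354591 = -1354583 - 4*√38786170929/1353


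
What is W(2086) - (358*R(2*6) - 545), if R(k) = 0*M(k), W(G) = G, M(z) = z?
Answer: 2631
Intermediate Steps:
R(k) = 0 (R(k) = 0*k = 0)
W(2086) - (358*R(2*6) - 545) = 2086 - (358*0 - 545) = 2086 - (0 - 545) = 2086 - 1*(-545) = 2086 + 545 = 2631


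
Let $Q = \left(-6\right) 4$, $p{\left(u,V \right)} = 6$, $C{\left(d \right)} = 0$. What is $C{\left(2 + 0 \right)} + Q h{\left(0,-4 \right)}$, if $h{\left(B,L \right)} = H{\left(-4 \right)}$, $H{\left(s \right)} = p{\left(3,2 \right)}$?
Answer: $-144$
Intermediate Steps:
$H{\left(s \right)} = 6$
$h{\left(B,L \right)} = 6$
$Q = -24$
$C{\left(2 + 0 \right)} + Q h{\left(0,-4 \right)} = 0 - 144 = -144$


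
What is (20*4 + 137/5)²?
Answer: 288369/25 ≈ 11535.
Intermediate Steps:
(20*4 + 137/5)² = (80 + 137*(⅕))² = (80 + 137/5)² = (537/5)² = 288369/25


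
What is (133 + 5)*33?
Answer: 4554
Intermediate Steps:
(133 + 5)*33 = 138*33 = 4554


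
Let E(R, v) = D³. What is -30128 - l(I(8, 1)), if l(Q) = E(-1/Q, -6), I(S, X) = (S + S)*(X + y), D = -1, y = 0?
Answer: -30127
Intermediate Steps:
I(S, X) = 2*S*X (I(S, X) = (S + S)*(X + 0) = (2*S)*X = 2*S*X)
E(R, v) = -1 (E(R, v) = (-1)³ = -1)
l(Q) = -1
-30128 - l(I(8, 1)) = -30128 - 1*(-1) = -30128 + 1 = -30127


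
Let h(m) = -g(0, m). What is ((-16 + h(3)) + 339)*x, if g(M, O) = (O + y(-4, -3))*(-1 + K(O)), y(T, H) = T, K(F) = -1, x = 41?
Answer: 13161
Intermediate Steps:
g(M, O) = 8 - 2*O (g(M, O) = (O - 4)*(-1 - 1) = (-4 + O)*(-2) = 8 - 2*O)
h(m) = -8 + 2*m (h(m) = -(8 - 2*m) = -8 + 2*m)
((-16 + h(3)) + 339)*x = ((-16 + (-8 + 2*3)) + 339)*41 = ((-16 + (-8 + 6)) + 339)*41 = ((-16 - 2) + 339)*41 = (-18 + 339)*41 = 321*41 = 13161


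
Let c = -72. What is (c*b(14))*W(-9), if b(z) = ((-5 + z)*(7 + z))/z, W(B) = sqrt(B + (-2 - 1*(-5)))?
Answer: -972*I*sqrt(6) ≈ -2380.9*I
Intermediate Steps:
W(B) = sqrt(3 + B) (W(B) = sqrt(B + (-2 + 5)) = sqrt(B + 3) = sqrt(3 + B))
b(z) = (-5 + z)*(7 + z)/z
(c*b(14))*W(-9) = (-72*(2 + 14 - 35/14))*sqrt(3 - 9) = (-72*(2 + 14 - 35*1/14))*sqrt(-6) = (-72*(2 + 14 - 5/2))*(I*sqrt(6)) = (-72*27/2)*(I*sqrt(6)) = -972*I*sqrt(6)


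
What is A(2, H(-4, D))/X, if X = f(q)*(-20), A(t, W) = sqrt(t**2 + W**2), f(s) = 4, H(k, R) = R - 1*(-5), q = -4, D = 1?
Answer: -sqrt(10)/40 ≈ -0.079057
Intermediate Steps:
H(k, R) = 5 + R (H(k, R) = R + 5 = 5 + R)
A(t, W) = sqrt(W**2 + t**2)
X = -80 (X = 4*(-20) = -80)
A(2, H(-4, D))/X = sqrt((5 + 1)**2 + 2**2)/(-80) = sqrt(6**2 + 4)*(-1/80) = sqrt(36 + 4)*(-1/80) = sqrt(40)*(-1/80) = (2*sqrt(10))*(-1/80) = -sqrt(10)/40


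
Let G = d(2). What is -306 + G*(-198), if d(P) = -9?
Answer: 1476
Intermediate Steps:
G = -9
-306 + G*(-198) = -306 - 9*(-198) = -306 + 1782 = 1476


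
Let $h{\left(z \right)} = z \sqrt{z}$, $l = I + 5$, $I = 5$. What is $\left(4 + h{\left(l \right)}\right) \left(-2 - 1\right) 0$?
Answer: $0$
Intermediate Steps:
$l = 10$ ($l = 5 + 5 = 10$)
$h{\left(z \right)} = z^{\frac{3}{2}}$
$\left(4 + h{\left(l \right)}\right) \left(-2 - 1\right) 0 = \left(4 + 10^{\frac{3}{2}}\right) \left(-2 - 1\right) 0 = \left(4 + 10 \sqrt{10}\right) \left(\left(-3\right) 0\right) = \left(4 + 10 \sqrt{10}\right) 0 = 0$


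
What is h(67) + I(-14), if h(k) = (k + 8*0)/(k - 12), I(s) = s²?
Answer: 10847/55 ≈ 197.22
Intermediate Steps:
h(k) = k/(-12 + k) (h(k) = (k + 0)/(-12 + k) = k/(-12 + k))
h(67) + I(-14) = 67/(-12 + 67) + (-14)² = 67/55 + 196 = 10847/55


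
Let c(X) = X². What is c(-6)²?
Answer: 1296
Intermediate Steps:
c(-6)² = ((-6)²)² = 36² = 1296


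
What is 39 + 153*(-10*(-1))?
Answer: 1569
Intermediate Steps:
39 + 153*(-10*(-1)) = 39 + 153*10 = 39 + 1530 = 1569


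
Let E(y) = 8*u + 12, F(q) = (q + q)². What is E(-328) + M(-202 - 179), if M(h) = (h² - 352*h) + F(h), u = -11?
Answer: 859841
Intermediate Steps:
F(q) = 4*q² (F(q) = (2*q)² = 4*q²)
E(y) = -76 (E(y) = 8*(-11) + 12 = -88 + 12 = -76)
M(h) = -352*h + 5*h² (M(h) = (h² - 352*h) + 4*h² = -352*h + 5*h²)
E(-328) + M(-202 - 179) = -76 + (-202 - 179)*(-352 + 5*(-202 - 179)) = -76 - 381*(-352 + 5*(-381)) = -76 - 381*(-352 - 1905) = -76 - 381*(-2257) = -76 + 859917 = 859841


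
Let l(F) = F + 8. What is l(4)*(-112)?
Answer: -1344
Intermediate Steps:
l(F) = 8 + F
l(4)*(-112) = (8 + 4)*(-112) = 12*(-112) = -1344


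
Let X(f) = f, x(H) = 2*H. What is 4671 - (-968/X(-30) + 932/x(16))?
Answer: 553153/120 ≈ 4609.6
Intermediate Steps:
4671 - (-968/X(-30) + 932/x(16)) = 4671 - (-968/(-30) + 932/((2*16))) = 4671 - (-968*(-1/30) + 932/32) = 4671 - (484/15 + 932*(1/32)) = 4671 - (484/15 + 233/8) = 4671 - 1*7367/120 = 4671 - 7367/120 = 553153/120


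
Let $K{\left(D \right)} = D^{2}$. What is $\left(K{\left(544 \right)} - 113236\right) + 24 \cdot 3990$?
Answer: $278460$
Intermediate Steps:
$\left(K{\left(544 \right)} - 113236\right) + 24 \cdot 3990 = \left(544^{2} - 113236\right) + 24 \cdot 3990 = \left(295936 - 113236\right) + 95760 = 182700 + 95760 = 278460$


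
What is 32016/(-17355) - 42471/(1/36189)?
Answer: -8891446775587/5785 ≈ -1.5370e+9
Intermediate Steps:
32016/(-17355) - 42471/(1/36189) = 32016*(-1/17355) - 42471/1/36189 = -10672/5785 - 42471*36189 = -10672/5785 - 1536983019 = -8891446775587/5785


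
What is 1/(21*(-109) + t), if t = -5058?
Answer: -1/7347 ≈ -0.00013611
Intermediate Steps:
1/(21*(-109) + t) = 1/(21*(-109) - 5058) = 1/(-2289 - 5058) = 1/(-7347) = -1/7347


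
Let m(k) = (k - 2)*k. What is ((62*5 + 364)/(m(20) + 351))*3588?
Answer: 806104/237 ≈ 3401.3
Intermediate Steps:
m(k) = k*(-2 + k) (m(k) = (-2 + k)*k = k*(-2 + k))
((62*5 + 364)/(m(20) + 351))*3588 = ((62*5 + 364)/(20*(-2 + 20) + 351))*3588 = ((310 + 364)/(20*18 + 351))*3588 = (674/(360 + 351))*3588 = (674/711)*3588 = 806104/237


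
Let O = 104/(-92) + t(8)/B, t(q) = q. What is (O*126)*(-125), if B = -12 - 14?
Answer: 6772500/299 ≈ 22651.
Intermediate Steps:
B = -26
O = -430/299 (O = 104/(-92) + 8/(-26) = 104*(-1/92) + 8*(-1/26) = -26/23 - 4/13 = -430/299 ≈ -1.4381)
(O*126)*(-125) = -430/299*126*(-125) = -54180/299*(-125) = 6772500/299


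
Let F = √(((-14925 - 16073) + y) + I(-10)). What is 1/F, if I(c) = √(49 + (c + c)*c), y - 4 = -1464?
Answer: -I/√(32458 - √249) ≈ -0.0055519*I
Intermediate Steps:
y = -1460 (y = 4 - 1464 = -1460)
I(c) = √(49 + 2*c²) (I(c) = √(49 + (2*c)*c) = √(49 + 2*c²))
F = √(-32458 + √249) (F = √(((-14925 - 16073) - 1460) + √(49 + 2*(-10)²)) = √((-30998 - 1460) + √(49 + 2*100)) = √(-32458 + √(49 + 200)) = √(-32458 + √249) ≈ 180.12*I)
1/F = 1/(√(-32458 + √249)) = (-32458 + √249)^(-½)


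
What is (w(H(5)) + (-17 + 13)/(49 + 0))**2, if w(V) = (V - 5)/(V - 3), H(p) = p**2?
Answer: 198916/290521 ≈ 0.68469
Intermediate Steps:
w(V) = (-5 + V)/(-3 + V)
(w(H(5)) + (-17 + 13)/(49 + 0))**2 = ((-5 + 5**2)/(-3 + 5**2) + (-17 + 13)/(49 + 0))**2 = ((-5 + 25)/(-3 + 25) - 4/49)**2 = (20/22 - 4*1/49)**2 = ((1/22)*20 - 4/49)**2 = (10/11 - 4/49)**2 = (446/539)**2 = 198916/290521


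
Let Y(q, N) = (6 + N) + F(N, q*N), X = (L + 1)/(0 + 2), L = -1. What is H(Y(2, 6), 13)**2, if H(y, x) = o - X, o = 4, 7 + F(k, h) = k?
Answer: 16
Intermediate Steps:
F(k, h) = -7 + k
X = 0 (X = (-1 + 1)/(0 + 2) = 0/2 = 0*(1/2) = 0)
Y(q, N) = -1 + 2*N (Y(q, N) = (6 + N) + (-7 + N) = -1 + 2*N)
H(y, x) = 4 (H(y, x) = 4 - 1*0 = 4 + 0 = 4)
H(Y(2, 6), 13)**2 = 4**2 = 16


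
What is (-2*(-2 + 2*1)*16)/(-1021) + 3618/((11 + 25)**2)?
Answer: 67/24 ≈ 2.7917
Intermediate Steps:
(-2*(-2 + 2*1)*16)/(-1021) + 3618/((11 + 25)**2) = (-2*(-2 + 2)*16)*(-1/1021) + 3618/(36**2) = (-2*0*16)*(-1/1021) + 3618/1296 = (0*16)*(-1/1021) + 3618*(1/1296) = 0*(-1/1021) + 67/24 = 0 + 67/24 = 67/24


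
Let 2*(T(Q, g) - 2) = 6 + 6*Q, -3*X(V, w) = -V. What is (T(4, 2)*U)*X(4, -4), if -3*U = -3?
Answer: 68/3 ≈ 22.667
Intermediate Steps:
U = 1 (U = -⅓*(-3) = 1)
X(V, w) = V/3 (X(V, w) = -(-1)*V/3 = V/3)
T(Q, g) = 5 + 3*Q (T(Q, g) = 2 + (6 + 6*Q)/2 = 2 + (3 + 3*Q) = 5 + 3*Q)
(T(4, 2)*U)*X(4, -4) = ((5 + 3*4)*1)*((⅓)*4) = ((5 + 12)*1)*(4/3) = (17*1)*(4/3) = 17*(4/3) = 68/3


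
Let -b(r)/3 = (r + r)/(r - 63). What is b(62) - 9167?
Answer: -8795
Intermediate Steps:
b(r) = -6*r/(-63 + r) (b(r) = -3*(r + r)/(r - 63) = -3*2*r/(-63 + r) = -6*r/(-63 + r))
b(62) - 9167 = -6*62/(-63 + 62) - 9167 = -6*62/(-1) - 9167 = -6*62*(-1) - 9167 = 372 - 9167 = -8795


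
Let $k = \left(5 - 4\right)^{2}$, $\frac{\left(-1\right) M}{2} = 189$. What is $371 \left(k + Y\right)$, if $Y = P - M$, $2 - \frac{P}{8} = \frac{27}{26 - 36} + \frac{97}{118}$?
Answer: $\frac{44875047}{295} \approx 1.5212 \cdot 10^{5}$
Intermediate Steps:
$M = -378$ ($M = \left(-2\right) 189 = -378$)
$P = \frac{9152}{295}$ ($P = 16 - 8 \left(\frac{27}{26 - 36} + \frac{97}{118}\right) = 16 - 8 \left(\frac{27}{26 - 36} + 97 \cdot \frac{1}{118}\right) = 16 - 8 \left(\frac{27}{-10} + \frac{97}{118}\right) = 16 - 8 \left(27 \left(- \frac{1}{10}\right) + \frac{97}{118}\right) = 16 - 8 \left(- \frac{27}{10} + \frac{97}{118}\right) = 16 - - \frac{4432}{295} = 16 + \frac{4432}{295} = \frac{9152}{295} \approx 31.024$)
$k = 1$ ($k = 1^{2} = 1$)
$Y = \frac{120662}{295}$ ($Y = \frac{9152}{295} - -378 = \frac{9152}{295} + 378 = \frac{120662}{295} \approx 409.02$)
$371 \left(k + Y\right) = 371 \left(1 + \frac{120662}{295}\right) = 371 \cdot \frac{120957}{295} = \frac{44875047}{295}$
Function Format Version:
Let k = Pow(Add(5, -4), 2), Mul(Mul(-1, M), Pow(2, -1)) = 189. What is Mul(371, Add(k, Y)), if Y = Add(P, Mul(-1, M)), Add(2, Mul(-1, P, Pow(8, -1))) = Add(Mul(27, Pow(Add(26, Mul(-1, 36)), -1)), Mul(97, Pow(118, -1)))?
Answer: Rational(44875047, 295) ≈ 1.5212e+5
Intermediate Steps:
M = -378 (M = Mul(-2, 189) = -378)
P = Rational(9152, 295) (P = Add(16, Mul(-8, Add(Mul(27, Pow(Add(26, Mul(-1, 36)), -1)), Mul(97, Pow(118, -1))))) = Add(16, Mul(-8, Add(Mul(27, Pow(Add(26, -36), -1)), Mul(97, Rational(1, 118))))) = Add(16, Mul(-8, Add(Mul(27, Pow(-10, -1)), Rational(97, 118)))) = Add(16, Mul(-8, Add(Mul(27, Rational(-1, 10)), Rational(97, 118)))) = Add(16, Mul(-8, Add(Rational(-27, 10), Rational(97, 118)))) = Add(16, Mul(-8, Rational(-554, 295))) = Add(16, Rational(4432, 295)) = Rational(9152, 295) ≈ 31.024)
k = 1 (k = Pow(1, 2) = 1)
Y = Rational(120662, 295) (Y = Add(Rational(9152, 295), Mul(-1, -378)) = Add(Rational(9152, 295), 378) = Rational(120662, 295) ≈ 409.02)
Mul(371, Add(k, Y)) = Mul(371, Add(1, Rational(120662, 295))) = Mul(371, Rational(120957, 295)) = Rational(44875047, 295)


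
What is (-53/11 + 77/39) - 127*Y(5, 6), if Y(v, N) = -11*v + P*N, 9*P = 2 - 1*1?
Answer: 986341/143 ≈ 6897.5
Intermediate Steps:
P = ⅑ (P = (2 - 1*1)/9 = (2 - 1)/9 = (⅑)*1 = ⅑ ≈ 0.11111)
Y(v, N) = -11*v + N/9
(-53/11 + 77/39) - 127*Y(5, 6) = (-53/11 + 77/39) - 127*(-11*5 + (⅑)*6) = (-53*1/11 + 77*(1/39)) - 127*(-55 + ⅔) = (-53/11 + 77/39) - 127*(-163/3) = -1220/429 + 20701/3 = 986341/143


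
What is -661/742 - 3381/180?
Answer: -437947/22260 ≈ -19.674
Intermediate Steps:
-661/742 - 3381/180 = -661*1/742 - 3381*1/180 = -661/742 - 1127/60 = -437947/22260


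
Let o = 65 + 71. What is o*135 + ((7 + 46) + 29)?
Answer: 18442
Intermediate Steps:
o = 136
o*135 + ((7 + 46) + 29) = 136*135 + ((7 + 46) + 29) = 18360 + (53 + 29) = 18360 + 82 = 18442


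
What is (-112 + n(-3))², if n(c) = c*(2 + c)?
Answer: 11881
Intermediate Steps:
(-112 + n(-3))² = (-112 - 3*(2 - 3))² = (-112 - 3*(-1))² = (-112 + 3)² = (-109)² = 11881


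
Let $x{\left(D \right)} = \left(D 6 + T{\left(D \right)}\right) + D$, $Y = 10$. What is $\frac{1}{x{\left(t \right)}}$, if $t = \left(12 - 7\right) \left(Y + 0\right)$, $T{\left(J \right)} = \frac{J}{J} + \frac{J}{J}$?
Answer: $\frac{1}{352} \approx 0.0028409$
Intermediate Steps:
$T{\left(J \right)} = 2$ ($T{\left(J \right)} = 1 + 1 = 2$)
$t = 50$ ($t = \left(12 - 7\right) \left(10 + 0\right) = 5 \cdot 10 = 50$)
$x{\left(D \right)} = 2 + 7 D$ ($x{\left(D \right)} = \left(D 6 + 2\right) + D = \left(6 D + 2\right) + D = \left(2 + 6 D\right) + D = 2 + 7 D$)
$\frac{1}{x{\left(t \right)}} = \frac{1}{2 + 7 \cdot 50} = \frac{1}{2 + 350} = \frac{1}{352}$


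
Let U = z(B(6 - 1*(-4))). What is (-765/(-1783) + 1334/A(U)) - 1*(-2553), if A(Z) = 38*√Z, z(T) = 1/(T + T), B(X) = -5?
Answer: 4552764/1783 - 667*I*√10/19 ≈ 2553.4 - 111.01*I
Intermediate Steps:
z(T) = 1/(2*T)
U = -⅒ (U = (½)/(-5) = (½)*(-⅕) = -⅒ ≈ -0.10000)
(-765/(-1783) + 1334/A(U)) - 1*(-2553) = (-765/(-1783) + 1334/((38*√(-⅒)))) - 1*(-2553) = (-765*(-1/1783) + 1334/((38*(I*√10/10)))) + 2553 = (765/1783 + 1334/((19*I*√10/5))) + 2553 = (765/1783 + 1334*(-I*√10/38)) + 2553 = (765/1783 - 667*I*√10/19) + 2553 = 4552764/1783 - 667*I*√10/19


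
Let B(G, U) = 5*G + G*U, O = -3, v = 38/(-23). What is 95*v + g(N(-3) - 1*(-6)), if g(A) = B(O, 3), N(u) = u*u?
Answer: -4162/23 ≈ -180.96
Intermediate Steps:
N(u) = u²
v = -38/23 (v = 38*(-1/23) = -38/23 ≈ -1.6522)
g(A) = -24 (g(A) = -3*(5 + 3) = -3*8 = -24)
95*v + g(N(-3) - 1*(-6)) = 95*(-38/23) - 24 = -3610/23 - 24 = -4162/23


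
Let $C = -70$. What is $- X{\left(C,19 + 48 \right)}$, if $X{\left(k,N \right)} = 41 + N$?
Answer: $-108$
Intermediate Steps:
$- X{\left(C,19 + 48 \right)} = - (41 + \left(19 + 48\right)) = - (41 + 67) = \left(-1\right) 108 = -108$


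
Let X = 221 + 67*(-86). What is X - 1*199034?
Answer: -204575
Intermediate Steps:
X = -5541 (X = 221 - 5762 = -5541)
X - 1*199034 = -5541 - 1*199034 = -5541 - 199034 = -204575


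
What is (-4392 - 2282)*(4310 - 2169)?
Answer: -14289034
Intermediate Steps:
(-4392 - 2282)*(4310 - 2169) = -6674*2141 = -14289034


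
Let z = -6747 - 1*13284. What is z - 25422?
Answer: -45453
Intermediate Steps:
z = -20031 (z = -6747 - 13284 = -20031)
z - 25422 = -20031 - 25422 = -45453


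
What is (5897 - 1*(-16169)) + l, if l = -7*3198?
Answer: -320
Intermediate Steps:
l = -22386
(5897 - 1*(-16169)) + l = (5897 - 1*(-16169)) - 22386 = (5897 + 16169) - 22386 = 22066 - 22386 = -320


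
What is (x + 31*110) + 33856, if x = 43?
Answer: 37309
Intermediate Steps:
(x + 31*110) + 33856 = (43 + 31*110) + 33856 = (43 + 3410) + 33856 = 3453 + 33856 = 37309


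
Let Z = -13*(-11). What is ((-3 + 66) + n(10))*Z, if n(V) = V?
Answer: 10439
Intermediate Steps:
Z = 143
((-3 + 66) + n(10))*Z = ((-3 + 66) + 10)*143 = (63 + 10)*143 = 73*143 = 10439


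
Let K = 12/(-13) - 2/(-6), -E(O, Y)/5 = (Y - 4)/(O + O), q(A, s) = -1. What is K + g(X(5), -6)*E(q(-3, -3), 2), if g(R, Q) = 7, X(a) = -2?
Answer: -1388/39 ≈ -35.590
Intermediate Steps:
E(O, Y) = -5*(-4 + Y)/(2*O) (E(O, Y) = -5*(Y - 4)/(O + O) = -5*(-4 + Y)/(2*O))
K = -23/39 (K = 12*(-1/13) - 2*(-⅙) = -12/13 + ⅓ = -23/39 ≈ -0.58974)
K + g(X(5), -6)*E(q(-3, -3), 2) = -23/39 + 7*((5/2)*(4 - 1*2)/(-1)) = -23/39 + 7*((5/2)*(-1)*(4 - 2)) = -23/39 + 7*((5/2)*(-1)*2) = -23/39 + 7*(-5) = -23/39 - 35 = -1388/39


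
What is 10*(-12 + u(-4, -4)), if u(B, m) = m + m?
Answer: -200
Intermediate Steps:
u(B, m) = 2*m
10*(-12 + u(-4, -4)) = 10*(-12 + 2*(-4)) = 10*(-12 - 8) = 10*(-20) = -200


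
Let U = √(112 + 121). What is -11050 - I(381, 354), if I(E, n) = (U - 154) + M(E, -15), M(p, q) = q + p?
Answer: -11262 - √233 ≈ -11277.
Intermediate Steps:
M(p, q) = p + q
U = √233 ≈ 15.264
I(E, n) = -169 + E + √233 (I(E, n) = (√233 - 154) + (E - 15) = (-154 + √233) + (-15 + E) = -169 + E + √233)
-11050 - I(381, 354) = -11050 - (-169 + 381 + √233) = -11050 - (212 + √233) = -11050 + (-212 - √233) = -11262 - √233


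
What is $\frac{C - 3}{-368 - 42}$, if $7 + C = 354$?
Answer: $- \frac{172}{205} \approx -0.83902$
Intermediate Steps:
$C = 347$ ($C = -7 + 354 = 347$)
$\frac{C - 3}{-368 - 42} = \frac{347 - 3}{-368 - 42} = \frac{344}{-410} = 344 \left(- \frac{1}{410}\right) = - \frac{172}{205}$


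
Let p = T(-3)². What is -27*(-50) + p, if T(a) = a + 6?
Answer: 1359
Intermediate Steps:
T(a) = 6 + a
p = 9 (p = (6 - 3)² = 3² = 9)
-27*(-50) + p = -27*(-50) + 9 = 1350 + 9 = 1359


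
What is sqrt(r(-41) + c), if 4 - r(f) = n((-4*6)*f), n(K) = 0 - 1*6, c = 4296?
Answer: sqrt(4306) ≈ 65.620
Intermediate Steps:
n(K) = -6 (n(K) = 0 - 6 = -6)
r(f) = 10 (r(f) = 4 - 1*(-6) = 4 + 6 = 10)
sqrt(r(-41) + c) = sqrt(10 + 4296) = sqrt(4306)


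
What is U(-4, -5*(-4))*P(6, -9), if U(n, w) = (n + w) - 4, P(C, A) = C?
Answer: 72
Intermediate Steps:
U(n, w) = -4 + n + w
U(-4, -5*(-4))*P(6, -9) = (-4 - 4 - 5*(-4))*6 = (-4 - 4 + 20)*6 = 12*6 = 72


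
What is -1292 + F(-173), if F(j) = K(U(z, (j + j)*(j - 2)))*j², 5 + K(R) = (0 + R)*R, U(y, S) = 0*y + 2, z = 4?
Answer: -31221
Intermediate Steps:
U(y, S) = 2 (U(y, S) = 0 + 2 = 2)
K(R) = -5 + R² (K(R) = -5 + (0 + R)*R = -5 + R*R = -5 + R²)
F(j) = -j² (F(j) = (-5 + 2²)*j² = (-5 + 4)*j² = -j²)
-1292 + F(-173) = -1292 - 1*(-173)² = -1292 - 1*29929 = -1292 - 29929 = -31221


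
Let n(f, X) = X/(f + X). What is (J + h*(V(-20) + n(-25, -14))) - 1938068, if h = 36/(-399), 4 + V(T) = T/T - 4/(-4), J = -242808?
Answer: -3770734348/1729 ≈ -2.1809e+6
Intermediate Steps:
n(f, X) = X/(X + f)
V(T) = -2 (V(T) = -4 + (T/T - 4/(-4)) = -4 + (1 - 4*(-¼)) = -4 + (1 + 1) = -4 + 2 = -2)
h = -12/133 (h = 36*(-1/399) = -12/133 ≈ -0.090226)
(J + h*(V(-20) + n(-25, -14))) - 1938068 = (-242808 - 12*(-2 - 14/(-14 - 25))/133) - 1938068 = (-242808 - 12*(-2 - 14/(-39))/133) - 1938068 = (-242808 - 12*(-2 - 14*(-1/39))/133) - 1938068 = (-242808 - 12*(-2 + 14/39)/133) - 1938068 = (-242808 - 12/133*(-64/39)) - 1938068 = (-242808 + 256/1729) - 1938068 = -419814776/1729 - 1938068 = -3770734348/1729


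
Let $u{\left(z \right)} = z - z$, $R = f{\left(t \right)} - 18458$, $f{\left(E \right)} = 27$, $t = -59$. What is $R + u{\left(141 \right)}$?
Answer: $-18431$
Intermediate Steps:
$R = -18431$ ($R = 27 - 18458 = -18431$)
$u{\left(z \right)} = 0$
$R + u{\left(141 \right)} = -18431 + 0 = -18431$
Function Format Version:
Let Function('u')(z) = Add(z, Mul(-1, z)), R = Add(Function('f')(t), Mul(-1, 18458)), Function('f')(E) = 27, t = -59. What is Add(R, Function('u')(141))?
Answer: -18431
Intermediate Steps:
R = -18431 (R = Add(27, Mul(-1, 18458)) = Add(27, -18458) = -18431)
Function('u')(z) = 0
Add(R, Function('u')(141)) = Add(-18431, 0) = -18431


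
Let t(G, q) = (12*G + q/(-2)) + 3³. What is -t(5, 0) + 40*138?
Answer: 5433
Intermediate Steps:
t(G, q) = 27 + 12*G - q/2 (t(G, q) = (12*G - q/2) + 27 = 27 + 12*G - q/2)
-t(5, 0) + 40*138 = -(27 + 12*5 - ½*0) + 40*138 = -(27 + 60 + 0) + 5520 = -1*87 + 5520 = -87 + 5520 = 5433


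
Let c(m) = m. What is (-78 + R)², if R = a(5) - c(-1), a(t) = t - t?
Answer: 5929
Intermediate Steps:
a(t) = 0
R = 1 (R = 0 - 1*(-1) = 0 + 1 = 1)
(-78 + R)² = (-78 + 1)² = (-77)² = 5929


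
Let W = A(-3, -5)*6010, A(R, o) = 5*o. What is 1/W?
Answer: -1/150250 ≈ -6.6556e-6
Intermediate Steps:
W = -150250 (W = (5*(-5))*6010 = -25*6010 = -150250)
1/W = 1/(-150250) = -1/150250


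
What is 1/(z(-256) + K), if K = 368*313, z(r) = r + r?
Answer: 1/114672 ≈ 8.7205e-6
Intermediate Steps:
z(r) = 2*r
K = 115184
1/(z(-256) + K) = 1/(2*(-256) + 115184) = 1/(-512 + 115184) = 1/114672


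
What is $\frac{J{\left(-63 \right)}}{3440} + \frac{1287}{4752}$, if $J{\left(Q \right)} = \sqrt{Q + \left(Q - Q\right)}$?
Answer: $\frac{13}{48} + \frac{3 i \sqrt{7}}{3440} \approx 0.27083 + 0.0023073 i$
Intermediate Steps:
$J{\left(Q \right)} = \sqrt{Q}$ ($J{\left(Q \right)} = \sqrt{Q + 0} = \sqrt{Q}$)
$\frac{J{\left(-63 \right)}}{3440} + \frac{1287}{4752} = \frac{\sqrt{-63}}{3440} + \frac{1287}{4752} = 3 i \sqrt{7} \cdot \frac{1}{3440} + 1287 \cdot \frac{1}{4752} = \frac{3 i \sqrt{7}}{3440} + \frac{13}{48} = \frac{13}{48} + \frac{3 i \sqrt{7}}{3440}$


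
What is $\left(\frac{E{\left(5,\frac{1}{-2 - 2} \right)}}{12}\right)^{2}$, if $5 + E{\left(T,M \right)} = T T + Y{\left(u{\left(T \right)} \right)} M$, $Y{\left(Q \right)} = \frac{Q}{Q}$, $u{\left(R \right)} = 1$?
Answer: $\frac{6241}{2304} \approx 2.7088$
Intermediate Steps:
$Y{\left(Q \right)} = 1$
$E{\left(T,M \right)} = -5 + M + T^{2}$ ($E{\left(T,M \right)} = -5 + \left(T T + 1 M\right) = -5 + \left(T^{2} + M\right) = -5 + \left(M + T^{2}\right) = -5 + M + T^{2}$)
$\left(\frac{E{\left(5,\frac{1}{-2 - 2} \right)}}{12}\right)^{2} = \left(\frac{-5 + \frac{1}{-2 - 2} + 5^{2}}{12}\right)^{2} = \left(\left(-5 + \frac{1}{-4} + 25\right) \frac{1}{12}\right)^{2} = \left(\left(-5 - \frac{1}{4} + 25\right) \frac{1}{12}\right)^{2} = \left(\frac{79}{4} \cdot \frac{1}{12}\right)^{2} = \left(\frac{79}{48}\right)^{2} = \frac{6241}{2304}$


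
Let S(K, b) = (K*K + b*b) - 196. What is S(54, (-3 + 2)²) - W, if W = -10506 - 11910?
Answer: 25137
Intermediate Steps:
S(K, b) = -196 + K² + b² (S(K, b) = (K² + b²) - 196 = -196 + K² + b²)
W = -22416
S(54, (-3 + 2)²) - W = (-196 + 54² + ((-3 + 2)²)²) - 1*(-22416) = (-196 + 2916 + ((-1)²)²) + 22416 = (-196 + 2916 + 1²) + 22416 = (-196 + 2916 + 1) + 22416 = 2721 + 22416 = 25137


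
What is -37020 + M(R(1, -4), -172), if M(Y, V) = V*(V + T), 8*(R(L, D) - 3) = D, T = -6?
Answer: -6404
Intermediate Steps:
R(L, D) = 3 + D/8
M(Y, V) = V*(-6 + V) (M(Y, V) = V*(V - 6) = V*(-6 + V))
-37020 + M(R(1, -4), -172) = -37020 - 172*(-6 - 172) = -37020 - 172*(-178) = -37020 + 30616 = -6404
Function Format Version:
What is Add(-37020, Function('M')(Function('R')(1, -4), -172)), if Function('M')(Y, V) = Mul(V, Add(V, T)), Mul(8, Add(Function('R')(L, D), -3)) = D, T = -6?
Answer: -6404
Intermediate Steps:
Function('R')(L, D) = Add(3, Mul(Rational(1, 8), D))
Function('M')(Y, V) = Mul(V, Add(-6, V)) (Function('M')(Y, V) = Mul(V, Add(V, -6)) = Mul(V, Add(-6, V)))
Add(-37020, Function('M')(Function('R')(1, -4), -172)) = Add(-37020, Mul(-172, Add(-6, -172))) = Add(-37020, Mul(-172, -178)) = Add(-37020, 30616) = -6404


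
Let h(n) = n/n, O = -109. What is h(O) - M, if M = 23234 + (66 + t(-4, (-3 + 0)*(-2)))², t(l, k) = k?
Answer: -28417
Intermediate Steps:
M = 28418 (M = 23234 + (66 + (-3 + 0)*(-2))² = 23234 + (66 - 3*(-2))² = 23234 + (66 + 6)² = 23234 + 72² = 23234 + 5184 = 28418)
h(n) = 1
h(O) - M = 1 - 1*28418 = 1 - 28418 = -28417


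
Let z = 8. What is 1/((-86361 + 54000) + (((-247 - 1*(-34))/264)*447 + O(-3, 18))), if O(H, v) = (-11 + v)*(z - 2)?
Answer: -88/2875809 ≈ -3.0600e-5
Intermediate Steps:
O(H, v) = -66 + 6*v (O(H, v) = (-11 + v)*(8 - 2) = (-11 + v)*6 = -66 + 6*v)
1/((-86361 + 54000) + (((-247 - 1*(-34))/264)*447 + O(-3, 18))) = 1/((-86361 + 54000) + (((-247 - 1*(-34))/264)*447 + (-66 + 6*18))) = 1/(-32361 + (((-247 + 34)*(1/264))*447 + (-66 + 108))) = 1/(-32361 + (-213*1/264*447 + 42)) = 1/(-32361 + (-71/88*447 + 42)) = 1/(-32361 + (-31737/88 + 42)) = 1/(-32361 - 28041/88) = 1/(-2875809/88) = -88/2875809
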